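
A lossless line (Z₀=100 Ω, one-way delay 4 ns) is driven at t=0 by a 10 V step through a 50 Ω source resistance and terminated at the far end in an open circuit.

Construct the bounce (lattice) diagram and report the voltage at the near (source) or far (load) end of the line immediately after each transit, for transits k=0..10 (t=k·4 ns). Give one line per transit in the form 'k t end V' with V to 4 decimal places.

0 0 source 6.6667
1 4 load 13.3333
2 8 source 11.1111
3 12 load 8.8889
4 16 source 9.6296
5 20 load 10.3704
6 24 source 10.1235
7 28 load 9.8765
8 32 source 9.9588
9 36 load 10.0412
10 40 source 10.0137

Γ_L=1.000000, Γ_S=-0.333333; launch V₁=10·100/150=6.666667
k=0 src: V=6.6667
k=1 load: inc=6.666667, refl=6.666667·1.000000=6.6667; V=0.000000+6.666667+6.666667=13.3333
k=2 src: inc=6.666667, refl=6.666667·-0.333333=-2.2222; V=6.666667+6.666667+-2.222222=11.1111
k=3 load: inc=-2.222222, refl=-2.222222·1.000000=-2.2222; V=13.333333+-2.222222+-2.222222=8.8889
k=4 src: inc=-2.222222, refl=-2.222222·-0.333333=0.7407; V=11.111111+-2.222222+0.740741=9.6296
k=5 load: inc=0.740741, refl=0.740741·1.000000=0.7407; V=8.888889+0.740741+0.740741=10.3704
k=6 src: inc=0.740741, refl=0.740741·-0.333333=-0.2469; V=9.629630+0.740741+-0.246914=10.1235
k=7 load: inc=-0.246914, refl=-0.246914·1.000000=-0.2469; V=10.370370+-0.246914+-0.246914=9.8765
k=8 src: inc=-0.246914, refl=-0.246914·-0.333333=0.0823; V=10.123457+-0.246914+0.082305=9.9588
k=9 load: inc=0.082305, refl=0.082305·1.000000=0.0823; V=9.876543+0.082305+0.082305=10.0412
k=10 src: inc=0.082305, refl=0.082305·-0.333333=-0.0274; V=9.958848+0.082305+-0.027435=10.0137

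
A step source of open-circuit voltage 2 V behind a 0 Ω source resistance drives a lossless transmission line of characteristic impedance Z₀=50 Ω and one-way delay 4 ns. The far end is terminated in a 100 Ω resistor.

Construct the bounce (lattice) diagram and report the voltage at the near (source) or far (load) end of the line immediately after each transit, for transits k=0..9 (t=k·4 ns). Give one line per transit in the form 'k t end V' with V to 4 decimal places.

0 0 source 2.0000
1 4 load 2.6667
2 8 source 2.0000
3 12 load 1.7778
4 16 source 2.0000
5 20 load 2.0741
6 24 source 2.0000
7 28 load 1.9753
8 32 source 2.0000
9 36 load 2.0082

Γ_L=0.333333, Γ_S=-1.000000; launch V₁=2·50/50=2.000000
k=0 src: V=2.0000
k=1 load: inc=2.000000, refl=2.000000·0.333333=0.6667; V=0.000000+2.000000+0.666667=2.6667
k=2 src: inc=0.666667, refl=0.666667·-1.000000=-0.6667; V=2.000000+0.666667+-0.666667=2.0000
k=3 load: inc=-0.666667, refl=-0.666667·0.333333=-0.2222; V=2.666667+-0.666667+-0.222222=1.7778
k=4 src: inc=-0.222222, refl=-0.222222·-1.000000=0.2222; V=2.000000+-0.222222+0.222222=2.0000
k=5 load: inc=0.222222, refl=0.222222·0.333333=0.0741; V=1.777778+0.222222+0.074074=2.0741
k=6 src: inc=0.074074, refl=0.074074·-1.000000=-0.0741; V=2.000000+0.074074+-0.074074=2.0000
k=7 load: inc=-0.074074, refl=-0.074074·0.333333=-0.0247; V=2.074074+-0.074074+-0.024691=1.9753
k=8 src: inc=-0.024691, refl=-0.024691·-1.000000=0.0247; V=2.000000+-0.024691+0.024691=2.0000
k=9 load: inc=0.024691, refl=0.024691·0.333333=0.0082; V=1.975309+0.024691+0.008230=2.0082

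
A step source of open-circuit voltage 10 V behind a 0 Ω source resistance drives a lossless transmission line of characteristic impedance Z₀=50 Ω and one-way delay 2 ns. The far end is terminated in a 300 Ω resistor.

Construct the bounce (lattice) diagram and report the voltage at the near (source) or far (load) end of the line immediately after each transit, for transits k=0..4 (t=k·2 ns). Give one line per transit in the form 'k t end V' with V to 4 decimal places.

Γ_L=0.714286, Γ_S=-1.000000; launch V₁=10·50/50=10.000000
k=0 src: V=10.0000
k=1 load: inc=10.000000, refl=10.000000·0.714286=7.1429; V=0.000000+10.000000+7.142857=17.1429
k=2 src: inc=7.142857, refl=7.142857·-1.000000=-7.1429; V=10.000000+7.142857+-7.142857=10.0000
k=3 load: inc=-7.142857, refl=-7.142857·0.714286=-5.1020; V=17.142857+-7.142857+-5.102041=4.8980
k=4 src: inc=-5.102041, refl=-5.102041·-1.000000=5.1020; V=10.000000+-5.102041+5.102041=10.0000

0 0 source 10.0000
1 2 load 17.1429
2 4 source 10.0000
3 6 load 4.8980
4 8 source 10.0000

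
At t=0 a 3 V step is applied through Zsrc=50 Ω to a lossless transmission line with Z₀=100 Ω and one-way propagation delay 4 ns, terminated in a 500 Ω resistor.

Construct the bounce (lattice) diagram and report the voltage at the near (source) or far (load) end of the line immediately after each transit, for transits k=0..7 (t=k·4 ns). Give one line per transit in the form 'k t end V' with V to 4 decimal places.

Γ_L=0.666667, Γ_S=-0.333333; launch V₁=3·100/150=2.000000
k=0 src: V=2.0000
k=1 load: inc=2.000000, refl=2.000000·0.666667=1.3333; V=0.000000+2.000000+1.333333=3.3333
k=2 src: inc=1.333333, refl=1.333333·-0.333333=-0.4444; V=2.000000+1.333333+-0.444444=2.8889
k=3 load: inc=-0.444444, refl=-0.444444·0.666667=-0.2963; V=3.333333+-0.444444+-0.296296=2.5926
k=4 src: inc=-0.296296, refl=-0.296296·-0.333333=0.0988; V=2.888889+-0.296296+0.098765=2.6914
k=5 load: inc=0.098765, refl=0.098765·0.666667=0.0658; V=2.592593+0.098765+0.065844=2.7572
k=6 src: inc=0.065844, refl=0.065844·-0.333333=-0.0219; V=2.691358+0.065844+-0.021948=2.7353
k=7 load: inc=-0.021948, refl=-0.021948·0.666667=-0.0146; V=2.757202+-0.021948+-0.014632=2.7206

0 0 source 2.0000
1 4 load 3.3333
2 8 source 2.8889
3 12 load 2.5926
4 16 source 2.6914
5 20 load 2.7572
6 24 source 2.7353
7 28 load 2.7206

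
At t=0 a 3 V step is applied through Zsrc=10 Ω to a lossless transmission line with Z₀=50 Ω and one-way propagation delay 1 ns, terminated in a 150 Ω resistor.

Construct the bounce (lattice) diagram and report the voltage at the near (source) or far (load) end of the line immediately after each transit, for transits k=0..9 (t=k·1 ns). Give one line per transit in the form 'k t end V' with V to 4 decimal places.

Γ_L=0.500000, Γ_S=-0.666667; launch V₁=3·50/60=2.500000
k=0 src: V=2.5000
k=1 load: inc=2.500000, refl=2.500000·0.500000=1.2500; V=0.000000+2.500000+1.250000=3.7500
k=2 src: inc=1.250000, refl=1.250000·-0.666667=-0.8333; V=2.500000+1.250000+-0.833333=2.9167
k=3 load: inc=-0.833333, refl=-0.833333·0.500000=-0.4167; V=3.750000+-0.833333+-0.416667=2.5000
k=4 src: inc=-0.416667, refl=-0.416667·-0.666667=0.2778; V=2.916667+-0.416667+0.277778=2.7778
k=5 load: inc=0.277778, refl=0.277778·0.500000=0.1389; V=2.500000+0.277778+0.138889=2.9167
k=6 src: inc=0.138889, refl=0.138889·-0.666667=-0.0926; V=2.777778+0.138889+-0.092593=2.8241
k=7 load: inc=-0.092593, refl=-0.092593·0.500000=-0.0463; V=2.916667+-0.092593+-0.046296=2.7778
k=8 src: inc=-0.046296, refl=-0.046296·-0.666667=0.0309; V=2.824074+-0.046296+0.030864=2.8086
k=9 load: inc=0.030864, refl=0.030864·0.500000=0.0154; V=2.777778+0.030864+0.015432=2.8241

0 0 source 2.5000
1 1 load 3.7500
2 2 source 2.9167
3 3 load 2.5000
4 4 source 2.7778
5 5 load 2.9167
6 6 source 2.8241
7 7 load 2.7778
8 8 source 2.8086
9 9 load 2.8241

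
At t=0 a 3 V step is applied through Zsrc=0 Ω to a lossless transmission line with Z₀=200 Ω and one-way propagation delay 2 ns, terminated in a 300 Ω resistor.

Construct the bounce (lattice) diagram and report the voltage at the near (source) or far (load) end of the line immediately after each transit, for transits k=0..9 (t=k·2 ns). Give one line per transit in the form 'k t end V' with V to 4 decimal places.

0 0 source 3.0000
1 2 load 3.6000
2 4 source 3.0000
3 6 load 2.8800
4 8 source 3.0000
5 10 load 3.0240
6 12 source 3.0000
7 14 load 2.9952
8 16 source 3.0000
9 18 load 3.0010

Γ_L=0.200000, Γ_S=-1.000000; launch V₁=3·200/200=3.000000
k=0 src: V=3.0000
k=1 load: inc=3.000000, refl=3.000000·0.200000=0.6000; V=0.000000+3.000000+0.600000=3.6000
k=2 src: inc=0.600000, refl=0.600000·-1.000000=-0.6000; V=3.000000+0.600000+-0.600000=3.0000
k=3 load: inc=-0.600000, refl=-0.600000·0.200000=-0.1200; V=3.600000+-0.600000+-0.120000=2.8800
k=4 src: inc=-0.120000, refl=-0.120000·-1.000000=0.1200; V=3.000000+-0.120000+0.120000=3.0000
k=5 load: inc=0.120000, refl=0.120000·0.200000=0.0240; V=2.880000+0.120000+0.024000=3.0240
k=6 src: inc=0.024000, refl=0.024000·-1.000000=-0.0240; V=3.000000+0.024000+-0.024000=3.0000
k=7 load: inc=-0.024000, refl=-0.024000·0.200000=-0.0048; V=3.024000+-0.024000+-0.004800=2.9952
k=8 src: inc=-0.004800, refl=-0.004800·-1.000000=0.0048; V=3.000000+-0.004800+0.004800=3.0000
k=9 load: inc=0.004800, refl=0.004800·0.200000=0.0010; V=2.995200+0.004800+0.000960=3.0010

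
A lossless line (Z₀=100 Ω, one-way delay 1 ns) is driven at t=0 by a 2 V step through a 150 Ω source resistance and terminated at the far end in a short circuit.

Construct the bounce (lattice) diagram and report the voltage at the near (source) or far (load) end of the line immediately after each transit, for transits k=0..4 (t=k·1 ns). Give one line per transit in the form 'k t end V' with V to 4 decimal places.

Γ_L=-1.000000, Γ_S=0.200000; launch V₁=2·100/250=0.800000
k=0 src: V=0.8000
k=1 load: inc=0.800000, refl=0.800000·-1.000000=-0.8000; V=0.000000+0.800000+-0.800000=0.0000
k=2 src: inc=-0.800000, refl=-0.800000·0.200000=-0.1600; V=0.800000+-0.800000+-0.160000=-0.1600
k=3 load: inc=-0.160000, refl=-0.160000·-1.000000=0.1600; V=0.000000+-0.160000+0.160000=0.0000
k=4 src: inc=0.160000, refl=0.160000·0.200000=0.0320; V=-0.160000+0.160000+0.032000=0.0320

0 0 source 0.8000
1 1 load 0.0000
2 2 source -0.1600
3 3 load 0.0000
4 4 source 0.0320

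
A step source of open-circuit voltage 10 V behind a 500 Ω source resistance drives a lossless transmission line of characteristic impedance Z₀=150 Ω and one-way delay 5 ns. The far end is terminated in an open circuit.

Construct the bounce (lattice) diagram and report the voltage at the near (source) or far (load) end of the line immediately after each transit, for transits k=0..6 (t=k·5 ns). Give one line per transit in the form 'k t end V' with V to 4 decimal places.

Γ_L=1.000000, Γ_S=0.538462; launch V₁=10·150/650=2.307692
k=0 src: V=2.3077
k=1 load: inc=2.307692, refl=2.307692·1.000000=2.3077; V=0.000000+2.307692+2.307692=4.6154
k=2 src: inc=2.307692, refl=2.307692·0.538462=1.2426; V=2.307692+2.307692+1.242604=5.8580
k=3 load: inc=1.242604, refl=1.242604·1.000000=1.2426; V=4.615385+1.242604+1.242604=7.1006
k=4 src: inc=1.242604, refl=1.242604·0.538462=0.6691; V=5.857988+1.242604+0.669094=7.7697
k=5 load: inc=0.669094, refl=0.669094·1.000000=0.6691; V=7.100592+0.669094+0.669094=8.4388
k=6 src: inc=0.669094, refl=0.669094·0.538462=0.3603; V=7.769686+0.669094+0.360282=8.7991

0 0 source 2.3077
1 5 load 4.6154
2 10 source 5.8580
3 15 load 7.1006
4 20 source 7.7697
5 25 load 8.4388
6 30 source 8.7991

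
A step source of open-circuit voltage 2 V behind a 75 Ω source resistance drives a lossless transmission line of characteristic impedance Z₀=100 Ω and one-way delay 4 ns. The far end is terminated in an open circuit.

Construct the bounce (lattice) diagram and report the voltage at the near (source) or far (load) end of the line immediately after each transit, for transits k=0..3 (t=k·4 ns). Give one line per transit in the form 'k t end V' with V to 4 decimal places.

0 0 source 1.1429
1 4 load 2.2857
2 8 source 2.1224
3 12 load 1.9592

Γ_L=1.000000, Γ_S=-0.142857; launch V₁=2·100/175=1.142857
k=0 src: V=1.1429
k=1 load: inc=1.142857, refl=1.142857·1.000000=1.1429; V=0.000000+1.142857+1.142857=2.2857
k=2 src: inc=1.142857, refl=1.142857·-0.142857=-0.1633; V=1.142857+1.142857+-0.163265=2.1224
k=3 load: inc=-0.163265, refl=-0.163265·1.000000=-0.1633; V=2.285714+-0.163265+-0.163265=1.9592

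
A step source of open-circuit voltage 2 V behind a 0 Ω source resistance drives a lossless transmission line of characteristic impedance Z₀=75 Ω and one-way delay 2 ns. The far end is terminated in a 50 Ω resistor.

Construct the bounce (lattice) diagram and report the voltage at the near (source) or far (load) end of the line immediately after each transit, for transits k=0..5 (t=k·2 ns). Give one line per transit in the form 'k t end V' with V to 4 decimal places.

Γ_L=-0.200000, Γ_S=-1.000000; launch V₁=2·75/75=2.000000
k=0 src: V=2.0000
k=1 load: inc=2.000000, refl=2.000000·-0.200000=-0.4000; V=0.000000+2.000000+-0.400000=1.6000
k=2 src: inc=-0.400000, refl=-0.400000·-1.000000=0.4000; V=2.000000+-0.400000+0.400000=2.0000
k=3 load: inc=0.400000, refl=0.400000·-0.200000=-0.0800; V=1.600000+0.400000+-0.080000=1.9200
k=4 src: inc=-0.080000, refl=-0.080000·-1.000000=0.0800; V=2.000000+-0.080000+0.080000=2.0000
k=5 load: inc=0.080000, refl=0.080000·-0.200000=-0.0160; V=1.920000+0.080000+-0.016000=1.9840

0 0 source 2.0000
1 2 load 1.6000
2 4 source 2.0000
3 6 load 1.9200
4 8 source 2.0000
5 10 load 1.9840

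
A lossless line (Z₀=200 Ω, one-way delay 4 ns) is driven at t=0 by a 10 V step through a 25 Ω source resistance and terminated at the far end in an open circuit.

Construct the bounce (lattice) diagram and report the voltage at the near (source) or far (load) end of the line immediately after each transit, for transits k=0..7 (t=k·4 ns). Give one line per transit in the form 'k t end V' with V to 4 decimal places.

Γ_L=1.000000, Γ_S=-0.777778; launch V₁=10·200/225=8.888889
k=0 src: V=8.8889
k=1 load: inc=8.888889, refl=8.888889·1.000000=8.8889; V=0.000000+8.888889+8.888889=17.7778
k=2 src: inc=8.888889, refl=8.888889·-0.777778=-6.9136; V=8.888889+8.888889+-6.913580=10.8642
k=3 load: inc=-6.913580, refl=-6.913580·1.000000=-6.9136; V=17.777778+-6.913580+-6.913580=3.9506
k=4 src: inc=-6.913580, refl=-6.913580·-0.777778=5.3772; V=10.864198+-6.913580+5.377229=9.3278
k=5 load: inc=5.377229, refl=5.377229·1.000000=5.3772; V=3.950617+5.377229+5.377229=14.7051
k=6 src: inc=5.377229, refl=5.377229·-0.777778=-4.1823; V=9.327846+5.377229+-4.182289=10.5228
k=7 load: inc=-4.182289, refl=-4.182289·1.000000=-4.1823; V=14.705075+-4.182289+-4.182289=6.3405

0 0 source 8.8889
1 4 load 17.7778
2 8 source 10.8642
3 12 load 3.9506
4 16 source 9.3278
5 20 load 14.7051
6 24 source 10.5228
7 28 load 6.3405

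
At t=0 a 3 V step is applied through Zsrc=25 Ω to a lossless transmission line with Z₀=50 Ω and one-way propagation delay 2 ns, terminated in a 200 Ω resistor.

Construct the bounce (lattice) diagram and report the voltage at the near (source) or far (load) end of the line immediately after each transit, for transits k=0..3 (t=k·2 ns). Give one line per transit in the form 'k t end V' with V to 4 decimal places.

0 0 source 2.0000
1 2 load 3.2000
2 4 source 2.8000
3 6 load 2.5600

Γ_L=0.600000, Γ_S=-0.333333; launch V₁=3·50/75=2.000000
k=0 src: V=2.0000
k=1 load: inc=2.000000, refl=2.000000·0.600000=1.2000; V=0.000000+2.000000+1.200000=3.2000
k=2 src: inc=1.200000, refl=1.200000·-0.333333=-0.4000; V=2.000000+1.200000+-0.400000=2.8000
k=3 load: inc=-0.400000, refl=-0.400000·0.600000=-0.2400; V=3.200000+-0.400000+-0.240000=2.5600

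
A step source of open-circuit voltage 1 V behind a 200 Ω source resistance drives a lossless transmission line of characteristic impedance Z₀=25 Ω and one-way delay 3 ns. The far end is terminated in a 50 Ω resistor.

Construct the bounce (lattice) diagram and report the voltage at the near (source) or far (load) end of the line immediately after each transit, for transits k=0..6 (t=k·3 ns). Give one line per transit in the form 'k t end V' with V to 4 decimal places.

Γ_L=0.333333, Γ_S=0.777778; launch V₁=1·25/225=0.111111
k=0 src: V=0.1111
k=1 load: inc=0.111111, refl=0.111111·0.333333=0.0370; V=0.000000+0.111111+0.037037=0.1481
k=2 src: inc=0.037037, refl=0.037037·0.777778=0.0288; V=0.111111+0.037037+0.028807=0.1770
k=3 load: inc=0.028807, refl=0.028807·0.333333=0.0096; V=0.148148+0.028807+0.009602=0.1866
k=4 src: inc=0.009602, refl=0.009602·0.777778=0.0075; V=0.176955+0.009602+0.007468=0.1940
k=5 load: inc=0.007468, refl=0.007468·0.333333=0.0025; V=0.186557+0.007468+0.002489=0.1965
k=6 src: inc=0.002489, refl=0.002489·0.777778=0.0019; V=0.194025+0.002489+0.001936=0.1985

0 0 source 0.1111
1 3 load 0.1481
2 6 source 0.1770
3 9 load 0.1866
4 12 source 0.1940
5 15 load 0.1965
6 18 source 0.1985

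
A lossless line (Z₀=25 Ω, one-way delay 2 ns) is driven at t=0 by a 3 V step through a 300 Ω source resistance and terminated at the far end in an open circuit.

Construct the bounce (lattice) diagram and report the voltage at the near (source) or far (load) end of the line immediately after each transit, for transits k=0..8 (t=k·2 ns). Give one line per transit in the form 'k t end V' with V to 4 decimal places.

Γ_L=1.000000, Γ_S=0.846154; launch V₁=3·25/325=0.230769
k=0 src: V=0.2308
k=1 load: inc=0.230769, refl=0.230769·1.000000=0.2308; V=0.000000+0.230769+0.230769=0.4615
k=2 src: inc=0.230769, refl=0.230769·0.846154=0.1953; V=0.230769+0.230769+0.195266=0.6568
k=3 load: inc=0.195266, refl=0.195266·1.000000=0.1953; V=0.461538+0.195266+0.195266=0.8521
k=4 src: inc=0.195266, refl=0.195266·0.846154=0.1652; V=0.656805+0.195266+0.165225=1.0173
k=5 load: inc=0.165225, refl=0.165225·1.000000=0.1652; V=0.852071+0.165225+0.165225=1.1825
k=6 src: inc=0.165225, refl=0.165225·0.846154=0.1398; V=1.017296+0.165225+0.139806=1.3223
k=7 load: inc=0.139806, refl=0.139806·1.000000=0.1398; V=1.182522+0.139806+0.139806=1.4621
k=8 src: inc=0.139806, refl=0.139806·0.846154=0.1183; V=1.322328+0.139806+0.118297=1.5804

0 0 source 0.2308
1 2 load 0.4615
2 4 source 0.6568
3 6 load 0.8521
4 8 source 1.0173
5 10 load 1.1825
6 12 source 1.3223
7 14 load 1.4621
8 16 source 1.5804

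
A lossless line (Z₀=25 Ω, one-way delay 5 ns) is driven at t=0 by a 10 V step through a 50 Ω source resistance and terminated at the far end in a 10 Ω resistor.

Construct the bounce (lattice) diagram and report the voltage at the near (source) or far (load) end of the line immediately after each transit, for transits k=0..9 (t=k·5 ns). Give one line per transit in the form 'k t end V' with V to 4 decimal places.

0 0 source 3.3333
1 5 load 1.9048
2 10 source 1.4286
3 15 load 1.6327
4 20 source 1.7007
5 25 load 1.6715
6 30 source 1.6618
7 35 load 1.6660
8 40 source 1.6674
9 45 load 1.6668

Γ_L=-0.428571, Γ_S=0.333333; launch V₁=10·25/75=3.333333
k=0 src: V=3.3333
k=1 load: inc=3.333333, refl=3.333333·-0.428571=-1.4286; V=0.000000+3.333333+-1.428571=1.9048
k=2 src: inc=-1.428571, refl=-1.428571·0.333333=-0.4762; V=3.333333+-1.428571+-0.476190=1.4286
k=3 load: inc=-0.476190, refl=-0.476190·-0.428571=0.2041; V=1.904762+-0.476190+0.204082=1.6327
k=4 src: inc=0.204082, refl=0.204082·0.333333=0.0680; V=1.428571+0.204082+0.068027=1.7007
k=5 load: inc=0.068027, refl=0.068027·-0.428571=-0.0292; V=1.632653+0.068027+-0.029155=1.6715
k=6 src: inc=-0.029155, refl=-0.029155·0.333333=-0.0097; V=1.700680+-0.029155+-0.009718=1.6618
k=7 load: inc=-0.009718, refl=-0.009718·-0.428571=0.0042; V=1.671526+-0.009718+0.004165=1.6660
k=8 src: inc=0.004165, refl=0.004165·0.333333=0.0014; V=1.661808+0.004165+0.001388=1.6674
k=9 load: inc=0.001388, refl=0.001388·-0.428571=-0.0006; V=1.665973+0.001388+-0.000595=1.6668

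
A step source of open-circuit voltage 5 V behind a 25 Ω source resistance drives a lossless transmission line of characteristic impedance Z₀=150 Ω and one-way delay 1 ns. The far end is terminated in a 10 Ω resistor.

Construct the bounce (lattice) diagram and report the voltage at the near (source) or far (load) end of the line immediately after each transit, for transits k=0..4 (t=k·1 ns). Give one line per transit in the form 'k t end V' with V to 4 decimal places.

Γ_L=-0.875000, Γ_S=-0.714286; launch V₁=5·150/175=4.285714
k=0 src: V=4.2857
k=1 load: inc=4.285714, refl=4.285714·-0.875000=-3.7500; V=0.000000+4.285714+-3.750000=0.5357
k=2 src: inc=-3.750000, refl=-3.750000·-0.714286=2.6786; V=4.285714+-3.750000+2.678571=3.2143
k=3 load: inc=2.678571, refl=2.678571·-0.875000=-2.3438; V=0.535714+2.678571+-2.343750=0.8705
k=4 src: inc=-2.343750, refl=-2.343750·-0.714286=1.6741; V=3.214286+-2.343750+1.674107=2.5446

0 0 source 4.2857
1 1 load 0.5357
2 2 source 3.2143
3 3 load 0.8705
4 4 source 2.5446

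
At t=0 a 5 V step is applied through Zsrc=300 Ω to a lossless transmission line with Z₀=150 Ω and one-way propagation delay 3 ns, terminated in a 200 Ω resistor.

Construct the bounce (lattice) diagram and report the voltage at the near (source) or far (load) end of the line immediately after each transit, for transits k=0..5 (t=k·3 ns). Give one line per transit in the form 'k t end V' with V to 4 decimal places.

Γ_L=0.142857, Γ_S=0.333333; launch V₁=5·150/450=1.666667
k=0 src: V=1.6667
k=1 load: inc=1.666667, refl=1.666667·0.142857=0.2381; V=0.000000+1.666667+0.238095=1.9048
k=2 src: inc=0.238095, refl=0.238095·0.333333=0.0794; V=1.666667+0.238095+0.079365=1.9841
k=3 load: inc=0.079365, refl=0.079365·0.142857=0.0113; V=1.904762+0.079365+0.011338=1.9955
k=4 src: inc=0.011338, refl=0.011338·0.333333=0.0038; V=1.984127+0.011338+0.003779=1.9992
k=5 load: inc=0.003779, refl=0.003779·0.142857=0.0005; V=1.995465+0.003779+0.000540=1.9998

0 0 source 1.6667
1 3 load 1.9048
2 6 source 1.9841
3 9 load 1.9955
4 12 source 1.9992
5 15 load 1.9998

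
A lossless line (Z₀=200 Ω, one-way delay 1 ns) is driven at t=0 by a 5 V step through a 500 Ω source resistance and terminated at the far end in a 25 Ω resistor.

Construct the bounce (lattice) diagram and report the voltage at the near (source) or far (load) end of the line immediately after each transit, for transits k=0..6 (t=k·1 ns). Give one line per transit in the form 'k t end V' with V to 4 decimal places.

Γ_L=-0.777778, Γ_S=0.428571; launch V₁=5·200/700=1.428571
k=0 src: V=1.4286
k=1 load: inc=1.428571, refl=1.428571·-0.777778=-1.1111; V=0.000000+1.428571+-1.111111=0.3175
k=2 src: inc=-1.111111, refl=-1.111111·0.428571=-0.4762; V=1.428571+-1.111111+-0.476190=-0.1587
k=3 load: inc=-0.476190, refl=-0.476190·-0.777778=0.3704; V=0.317460+-0.476190+0.370370=0.2116
k=4 src: inc=0.370370, refl=0.370370·0.428571=0.1587; V=-0.158730+0.370370+0.158730=0.3704
k=5 load: inc=0.158730, refl=0.158730·-0.777778=-0.1235; V=0.211640+0.158730+-0.123457=0.2469
k=6 src: inc=-0.123457, refl=-0.123457·0.428571=-0.0529; V=0.370370+-0.123457+-0.052910=0.1940

0 0 source 1.4286
1 1 load 0.3175
2 2 source -0.1587
3 3 load 0.2116
4 4 source 0.3704
5 5 load 0.2469
6 6 source 0.1940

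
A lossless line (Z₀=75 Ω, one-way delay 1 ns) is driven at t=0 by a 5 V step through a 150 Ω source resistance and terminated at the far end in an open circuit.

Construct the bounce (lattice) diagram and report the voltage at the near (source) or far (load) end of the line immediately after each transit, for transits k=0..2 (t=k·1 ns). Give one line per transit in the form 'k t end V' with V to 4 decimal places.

Γ_L=1.000000, Γ_S=0.333333; launch V₁=5·75/225=1.666667
k=0 src: V=1.6667
k=1 load: inc=1.666667, refl=1.666667·1.000000=1.6667; V=0.000000+1.666667+1.666667=3.3333
k=2 src: inc=1.666667, refl=1.666667·0.333333=0.5556; V=1.666667+1.666667+0.555556=3.8889

0 0 source 1.6667
1 1 load 3.3333
2 2 source 3.8889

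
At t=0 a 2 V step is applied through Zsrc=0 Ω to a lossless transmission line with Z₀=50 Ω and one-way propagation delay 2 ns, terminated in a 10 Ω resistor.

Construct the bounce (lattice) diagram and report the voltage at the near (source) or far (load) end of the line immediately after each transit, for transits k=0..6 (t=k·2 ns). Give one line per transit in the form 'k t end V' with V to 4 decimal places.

0 0 source 2.0000
1 2 load 0.6667
2 4 source 2.0000
3 6 load 1.1111
4 8 source 2.0000
5 10 load 1.4074
6 12 source 2.0000

Γ_L=-0.666667, Γ_S=-1.000000; launch V₁=2·50/50=2.000000
k=0 src: V=2.0000
k=1 load: inc=2.000000, refl=2.000000·-0.666667=-1.3333; V=0.000000+2.000000+-1.333333=0.6667
k=2 src: inc=-1.333333, refl=-1.333333·-1.000000=1.3333; V=2.000000+-1.333333+1.333333=2.0000
k=3 load: inc=1.333333, refl=1.333333·-0.666667=-0.8889; V=0.666667+1.333333+-0.888889=1.1111
k=4 src: inc=-0.888889, refl=-0.888889·-1.000000=0.8889; V=2.000000+-0.888889+0.888889=2.0000
k=5 load: inc=0.888889, refl=0.888889·-0.666667=-0.5926; V=1.111111+0.888889+-0.592593=1.4074
k=6 src: inc=-0.592593, refl=-0.592593·-1.000000=0.5926; V=2.000000+-0.592593+0.592593=2.0000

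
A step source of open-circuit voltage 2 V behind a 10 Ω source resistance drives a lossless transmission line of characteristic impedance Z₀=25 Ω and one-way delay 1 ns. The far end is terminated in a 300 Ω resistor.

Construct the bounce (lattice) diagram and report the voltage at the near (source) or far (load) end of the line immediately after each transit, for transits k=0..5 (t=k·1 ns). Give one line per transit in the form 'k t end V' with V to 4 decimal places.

0 0 source 1.4286
1 1 load 2.6374
2 2 source 2.1193
3 3 load 1.6810
4 4 source 1.8688
5 5 load 2.0278

Γ_L=0.846154, Γ_S=-0.428571; launch V₁=2·25/35=1.428571
k=0 src: V=1.4286
k=1 load: inc=1.428571, refl=1.428571·0.846154=1.2088; V=0.000000+1.428571+1.208791=2.6374
k=2 src: inc=1.208791, refl=1.208791·-0.428571=-0.5181; V=1.428571+1.208791+-0.518053=2.1193
k=3 load: inc=-0.518053, refl=-0.518053·0.846154=-0.4384; V=2.637363+-0.518053+-0.438353=1.6810
k=4 src: inc=-0.438353, refl=-0.438353·-0.428571=0.1879; V=2.119309+-0.438353+0.187866=1.8688
k=5 load: inc=0.187866, refl=0.187866·0.846154=0.1590; V=1.680956+0.187866+0.158963=2.0278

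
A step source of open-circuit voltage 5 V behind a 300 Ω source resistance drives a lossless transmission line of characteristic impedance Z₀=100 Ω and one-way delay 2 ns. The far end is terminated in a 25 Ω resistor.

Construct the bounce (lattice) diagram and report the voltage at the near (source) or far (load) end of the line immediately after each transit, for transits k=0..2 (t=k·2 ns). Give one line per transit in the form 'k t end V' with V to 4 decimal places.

0 0 source 1.2500
1 2 load 0.5000
2 4 source 0.1250

Γ_L=-0.600000, Γ_S=0.500000; launch V₁=5·100/400=1.250000
k=0 src: V=1.2500
k=1 load: inc=1.250000, refl=1.250000·-0.600000=-0.7500; V=0.000000+1.250000+-0.750000=0.5000
k=2 src: inc=-0.750000, refl=-0.750000·0.500000=-0.3750; V=1.250000+-0.750000+-0.375000=0.1250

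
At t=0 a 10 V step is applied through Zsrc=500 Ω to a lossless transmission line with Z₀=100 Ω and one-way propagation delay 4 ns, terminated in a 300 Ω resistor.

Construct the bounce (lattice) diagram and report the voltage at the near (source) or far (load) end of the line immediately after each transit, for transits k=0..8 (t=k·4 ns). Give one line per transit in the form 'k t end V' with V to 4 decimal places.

Γ_L=0.500000, Γ_S=0.666667; launch V₁=10·100/600=1.666667
k=0 src: V=1.6667
k=1 load: inc=1.666667, refl=1.666667·0.500000=0.8333; V=0.000000+1.666667+0.833333=2.5000
k=2 src: inc=0.833333, refl=0.833333·0.666667=0.5556; V=1.666667+0.833333+0.555556=3.0556
k=3 load: inc=0.555556, refl=0.555556·0.500000=0.2778; V=2.500000+0.555556+0.277778=3.3333
k=4 src: inc=0.277778, refl=0.277778·0.666667=0.1852; V=3.055556+0.277778+0.185185=3.5185
k=5 load: inc=0.185185, refl=0.185185·0.500000=0.0926; V=3.333333+0.185185+0.092593=3.6111
k=6 src: inc=0.092593, refl=0.092593·0.666667=0.0617; V=3.518519+0.092593+0.061728=3.6728
k=7 load: inc=0.061728, refl=0.061728·0.500000=0.0309; V=3.611111+0.061728+0.030864=3.7037
k=8 src: inc=0.030864, refl=0.030864·0.666667=0.0206; V=3.672840+0.030864+0.020576=3.7243

0 0 source 1.6667
1 4 load 2.5000
2 8 source 3.0556
3 12 load 3.3333
4 16 source 3.5185
5 20 load 3.6111
6 24 source 3.6728
7 28 load 3.7037
8 32 source 3.7243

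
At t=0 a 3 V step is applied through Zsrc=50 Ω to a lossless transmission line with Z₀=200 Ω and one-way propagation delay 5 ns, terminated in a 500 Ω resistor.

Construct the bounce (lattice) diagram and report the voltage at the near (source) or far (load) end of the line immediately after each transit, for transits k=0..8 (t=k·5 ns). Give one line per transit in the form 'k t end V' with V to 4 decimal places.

Γ_L=0.428571, Γ_S=-0.600000; launch V₁=3·200/250=2.400000
k=0 src: V=2.4000
k=1 load: inc=2.400000, refl=2.400000·0.428571=1.0286; V=0.000000+2.400000+1.028571=3.4286
k=2 src: inc=1.028571, refl=1.028571·-0.600000=-0.6171; V=2.400000+1.028571+-0.617143=2.8114
k=3 load: inc=-0.617143, refl=-0.617143·0.428571=-0.2645; V=3.428571+-0.617143+-0.264490=2.5469
k=4 src: inc=-0.264490, refl=-0.264490·-0.600000=0.1587; V=2.811429+-0.264490+0.158694=2.7056
k=5 load: inc=0.158694, refl=0.158694·0.428571=0.0680; V=2.546939+0.158694+0.068012=2.7736
k=6 src: inc=0.068012, refl=0.068012·-0.600000=-0.0408; V=2.705633+0.068012+-0.040807=2.7328
k=7 load: inc=-0.040807, refl=-0.040807·0.428571=-0.0175; V=2.773644+-0.040807+-0.017489=2.7153
k=8 src: inc=-0.017489, refl=-0.017489·-0.600000=0.0105; V=2.732837+-0.017489+0.010493=2.7258

0 0 source 2.4000
1 5 load 3.4286
2 10 source 2.8114
3 15 load 2.5469
4 20 source 2.7056
5 25 load 2.7736
6 30 source 2.7328
7 35 load 2.7153
8 40 source 2.7258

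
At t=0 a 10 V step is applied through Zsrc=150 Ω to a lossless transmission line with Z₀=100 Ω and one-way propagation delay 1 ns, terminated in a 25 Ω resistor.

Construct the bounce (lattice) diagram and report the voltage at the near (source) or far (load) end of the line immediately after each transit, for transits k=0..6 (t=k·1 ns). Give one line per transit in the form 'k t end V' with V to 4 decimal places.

0 0 source 4.0000
1 1 load 1.6000
2 2 source 1.1200
3 3 load 1.4080
4 4 source 1.4656
5 5 load 1.4310
6 6 source 1.4241

Γ_L=-0.600000, Γ_S=0.200000; launch V₁=10·100/250=4.000000
k=0 src: V=4.0000
k=1 load: inc=4.000000, refl=4.000000·-0.600000=-2.4000; V=0.000000+4.000000+-2.400000=1.6000
k=2 src: inc=-2.400000, refl=-2.400000·0.200000=-0.4800; V=4.000000+-2.400000+-0.480000=1.1200
k=3 load: inc=-0.480000, refl=-0.480000·-0.600000=0.2880; V=1.600000+-0.480000+0.288000=1.4080
k=4 src: inc=0.288000, refl=0.288000·0.200000=0.0576; V=1.120000+0.288000+0.057600=1.4656
k=5 load: inc=0.057600, refl=0.057600·-0.600000=-0.0346; V=1.408000+0.057600+-0.034560=1.4310
k=6 src: inc=-0.034560, refl=-0.034560·0.200000=-0.0069; V=1.465600+-0.034560+-0.006912=1.4241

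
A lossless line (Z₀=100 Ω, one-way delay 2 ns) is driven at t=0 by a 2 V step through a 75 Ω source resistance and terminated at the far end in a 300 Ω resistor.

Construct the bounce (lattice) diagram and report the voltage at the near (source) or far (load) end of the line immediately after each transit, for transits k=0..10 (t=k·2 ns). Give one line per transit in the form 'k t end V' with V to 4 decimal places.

Γ_L=0.500000, Γ_S=-0.142857; launch V₁=2·100/175=1.142857
k=0 src: V=1.1429
k=1 load: inc=1.142857, refl=1.142857·0.500000=0.5714; V=0.000000+1.142857+0.571429=1.7143
k=2 src: inc=0.571429, refl=0.571429·-0.142857=-0.0816; V=1.142857+0.571429+-0.081633=1.6327
k=3 load: inc=-0.081633, refl=-0.081633·0.500000=-0.0408; V=1.714286+-0.081633+-0.040816=1.5918
k=4 src: inc=-0.040816, refl=-0.040816·-0.142857=0.0058; V=1.632653+-0.040816+0.005831=1.5977
k=5 load: inc=0.005831, refl=0.005831·0.500000=0.0029; V=1.591837+0.005831+0.002915=1.6006
k=6 src: inc=0.002915, refl=0.002915·-0.142857=-0.0004; V=1.597668+0.002915+-0.000416=1.6002
k=7 load: inc=-0.000416, refl=-0.000416·0.500000=-0.0002; V=1.600583+-0.000416+-0.000208=1.6000
k=8 src: inc=-0.000208, refl=-0.000208·-0.142857=0.0000; V=1.600167+-0.000208+0.000030=1.6000
k=9 load: inc=0.000030, refl=0.000030·0.500000=0.0000; V=1.599958+0.000030+0.000015=1.6000
k=10 src: inc=0.000015, refl=0.000015·-0.142857=-0.0000; V=1.599988+0.000015+-0.000002=1.6000

0 0 source 1.1429
1 2 load 1.7143
2 4 source 1.6327
3 6 load 1.5918
4 8 source 1.5977
5 10 load 1.6006
6 12 source 1.6002
7 14 load 1.6000
8 16 source 1.6000
9 18 load 1.6000
10 20 source 1.6000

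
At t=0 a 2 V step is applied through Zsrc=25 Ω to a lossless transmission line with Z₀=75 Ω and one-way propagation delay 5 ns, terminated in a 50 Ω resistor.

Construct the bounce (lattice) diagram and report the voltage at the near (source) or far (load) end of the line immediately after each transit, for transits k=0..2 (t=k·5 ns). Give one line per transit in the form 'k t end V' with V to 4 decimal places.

0 0 source 1.5000
1 5 load 1.2000
2 10 source 1.3500

Γ_L=-0.200000, Γ_S=-0.500000; launch V₁=2·75/100=1.500000
k=0 src: V=1.5000
k=1 load: inc=1.500000, refl=1.500000·-0.200000=-0.3000; V=0.000000+1.500000+-0.300000=1.2000
k=2 src: inc=-0.300000, refl=-0.300000·-0.500000=0.1500; V=1.500000+-0.300000+0.150000=1.3500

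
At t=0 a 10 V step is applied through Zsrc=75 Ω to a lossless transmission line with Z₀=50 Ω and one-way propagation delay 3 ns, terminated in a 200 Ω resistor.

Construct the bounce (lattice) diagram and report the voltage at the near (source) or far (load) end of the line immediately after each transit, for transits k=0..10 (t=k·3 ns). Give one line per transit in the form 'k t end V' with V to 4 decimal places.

Γ_L=0.600000, Γ_S=0.200000; launch V₁=10·50/125=4.000000
k=0 src: V=4.0000
k=1 load: inc=4.000000, refl=4.000000·0.600000=2.4000; V=0.000000+4.000000+2.400000=6.4000
k=2 src: inc=2.400000, refl=2.400000·0.200000=0.4800; V=4.000000+2.400000+0.480000=6.8800
k=3 load: inc=0.480000, refl=0.480000·0.600000=0.2880; V=6.400000+0.480000+0.288000=7.1680
k=4 src: inc=0.288000, refl=0.288000·0.200000=0.0576; V=6.880000+0.288000+0.057600=7.2256
k=5 load: inc=0.057600, refl=0.057600·0.600000=0.0346; V=7.168000+0.057600+0.034560=7.2602
k=6 src: inc=0.034560, refl=0.034560·0.200000=0.0069; V=7.225600+0.034560+0.006912=7.2671
k=7 load: inc=0.006912, refl=0.006912·0.600000=0.0041; V=7.260160+0.006912+0.004147=7.2712
k=8 src: inc=0.004147, refl=0.004147·0.200000=0.0008; V=7.267072+0.004147+0.000829=7.2720
k=9 load: inc=0.000829, refl=0.000829·0.600000=0.0005; V=7.271219+0.000829+0.000498=7.2725
k=10 src: inc=0.000498, refl=0.000498·0.200000=0.0001; V=7.272049+0.000498+0.000100=7.2726

0 0 source 4.0000
1 3 load 6.4000
2 6 source 6.8800
3 9 load 7.1680
4 12 source 7.2256
5 15 load 7.2602
6 18 source 7.2671
7 21 load 7.2712
8 24 source 7.2720
9 27 load 7.2725
10 30 source 7.2726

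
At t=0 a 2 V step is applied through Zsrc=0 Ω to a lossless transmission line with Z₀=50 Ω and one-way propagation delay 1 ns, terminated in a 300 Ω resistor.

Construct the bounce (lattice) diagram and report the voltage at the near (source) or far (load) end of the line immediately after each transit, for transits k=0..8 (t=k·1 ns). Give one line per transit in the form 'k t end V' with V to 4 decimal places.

0 0 source 2.0000
1 1 load 3.4286
2 2 source 2.0000
3 3 load 0.9796
4 4 source 2.0000
5 5 load 2.7289
6 6 source 2.0000
7 7 load 1.4794
8 8 source 2.0000

Γ_L=0.714286, Γ_S=-1.000000; launch V₁=2·50/50=2.000000
k=0 src: V=2.0000
k=1 load: inc=2.000000, refl=2.000000·0.714286=1.4286; V=0.000000+2.000000+1.428571=3.4286
k=2 src: inc=1.428571, refl=1.428571·-1.000000=-1.4286; V=2.000000+1.428571+-1.428571=2.0000
k=3 load: inc=-1.428571, refl=-1.428571·0.714286=-1.0204; V=3.428571+-1.428571+-1.020408=0.9796
k=4 src: inc=-1.020408, refl=-1.020408·-1.000000=1.0204; V=2.000000+-1.020408+1.020408=2.0000
k=5 load: inc=1.020408, refl=1.020408·0.714286=0.7289; V=0.979592+1.020408+0.728863=2.7289
k=6 src: inc=0.728863, refl=0.728863·-1.000000=-0.7289; V=2.000000+0.728863+-0.728863=2.0000
k=7 load: inc=-0.728863, refl=-0.728863·0.714286=-0.5206; V=2.728863+-0.728863+-0.520616=1.4794
k=8 src: inc=-0.520616, refl=-0.520616·-1.000000=0.5206; V=2.000000+-0.520616+0.520616=2.0000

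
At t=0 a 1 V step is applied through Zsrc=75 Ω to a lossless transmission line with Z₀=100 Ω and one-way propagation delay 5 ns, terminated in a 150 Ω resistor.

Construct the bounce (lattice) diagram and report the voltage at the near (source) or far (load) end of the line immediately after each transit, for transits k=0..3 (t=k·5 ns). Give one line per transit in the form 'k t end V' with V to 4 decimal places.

0 0 source 0.5714
1 5 load 0.6857
2 10 source 0.6694
3 15 load 0.6661

Γ_L=0.200000, Γ_S=-0.142857; launch V₁=1·100/175=0.571429
k=0 src: V=0.5714
k=1 load: inc=0.571429, refl=0.571429·0.200000=0.1143; V=0.000000+0.571429+0.114286=0.6857
k=2 src: inc=0.114286, refl=0.114286·-0.142857=-0.0163; V=0.571429+0.114286+-0.016327=0.6694
k=3 load: inc=-0.016327, refl=-0.016327·0.200000=-0.0033; V=0.685714+-0.016327+-0.003265=0.6661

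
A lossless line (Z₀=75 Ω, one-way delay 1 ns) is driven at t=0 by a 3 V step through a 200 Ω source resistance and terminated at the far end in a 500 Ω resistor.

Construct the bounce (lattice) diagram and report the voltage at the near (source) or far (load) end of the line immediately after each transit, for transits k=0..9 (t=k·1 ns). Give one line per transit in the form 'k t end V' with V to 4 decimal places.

Γ_L=0.739130, Γ_S=0.454545; launch V₁=3·75/275=0.818182
k=0 src: V=0.8182
k=1 load: inc=0.818182, refl=0.818182·0.739130=0.6047; V=0.000000+0.818182+0.604743=1.4229
k=2 src: inc=0.604743, refl=0.604743·0.454545=0.2749; V=0.818182+0.604743+0.274883=1.6978
k=3 load: inc=0.274883, refl=0.274883·0.739130=0.2032; V=1.422925+0.274883+0.203175=1.9010
k=4 src: inc=0.203175, refl=0.203175·0.454545=0.0924; V=1.697808+0.203175+0.092352=1.9933
k=5 load: inc=0.092352, refl=0.092352·0.739130=0.0683; V=1.900983+0.092352+0.068260=2.0616
k=6 src: inc=0.068260, refl=0.068260·0.454545=0.0310; V=1.993335+0.068260+0.031027=2.0926
k=7 load: inc=0.031027, refl=0.031027·0.739130=0.0229; V=2.061595+0.031027+0.022933=2.1156
k=8 src: inc=0.022933, refl=0.022933·0.454545=0.0104; V=2.092622+0.022933+0.010424=2.1260
k=9 load: inc=0.010424, refl=0.010424·0.739130=0.0077; V=2.115556+0.010424+0.007705=2.1337

0 0 source 0.8182
1 1 load 1.4229
2 2 source 1.6978
3 3 load 1.9010
4 4 source 1.9933
5 5 load 2.0616
6 6 source 2.0926
7 7 load 2.1156
8 8 source 2.1260
9 9 load 2.1337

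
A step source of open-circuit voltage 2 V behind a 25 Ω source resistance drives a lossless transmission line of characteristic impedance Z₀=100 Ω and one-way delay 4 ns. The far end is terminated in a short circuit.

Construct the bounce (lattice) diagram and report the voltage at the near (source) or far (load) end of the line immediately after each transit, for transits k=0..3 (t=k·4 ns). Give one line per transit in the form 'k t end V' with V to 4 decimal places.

Γ_L=-1.000000, Γ_S=-0.600000; launch V₁=2·100/125=1.600000
k=0 src: V=1.6000
k=1 load: inc=1.600000, refl=1.600000·-1.000000=-1.6000; V=0.000000+1.600000+-1.600000=0.0000
k=2 src: inc=-1.600000, refl=-1.600000·-0.600000=0.9600; V=1.600000+-1.600000+0.960000=0.9600
k=3 load: inc=0.960000, refl=0.960000·-1.000000=-0.9600; V=0.000000+0.960000+-0.960000=0.0000

0 0 source 1.6000
1 4 load 0.0000
2 8 source 0.9600
3 12 load 0.0000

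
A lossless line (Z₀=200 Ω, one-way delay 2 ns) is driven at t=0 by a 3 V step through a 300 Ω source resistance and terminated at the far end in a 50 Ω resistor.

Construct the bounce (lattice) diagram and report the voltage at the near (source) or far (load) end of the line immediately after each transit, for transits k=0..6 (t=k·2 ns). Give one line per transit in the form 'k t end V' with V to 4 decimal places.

Γ_L=-0.600000, Γ_S=0.200000; launch V₁=3·200/500=1.200000
k=0 src: V=1.2000
k=1 load: inc=1.200000, refl=1.200000·-0.600000=-0.7200; V=0.000000+1.200000+-0.720000=0.4800
k=2 src: inc=-0.720000, refl=-0.720000·0.200000=-0.1440; V=1.200000+-0.720000+-0.144000=0.3360
k=3 load: inc=-0.144000, refl=-0.144000·-0.600000=0.0864; V=0.480000+-0.144000+0.086400=0.4224
k=4 src: inc=0.086400, refl=0.086400·0.200000=0.0173; V=0.336000+0.086400+0.017280=0.4397
k=5 load: inc=0.017280, refl=0.017280·-0.600000=-0.0104; V=0.422400+0.017280+-0.010368=0.4293
k=6 src: inc=-0.010368, refl=-0.010368·0.200000=-0.0021; V=0.439680+-0.010368+-0.002074=0.4272

0 0 source 1.2000
1 2 load 0.4800
2 4 source 0.3360
3 6 load 0.4224
4 8 source 0.4397
5 10 load 0.4293
6 12 source 0.4272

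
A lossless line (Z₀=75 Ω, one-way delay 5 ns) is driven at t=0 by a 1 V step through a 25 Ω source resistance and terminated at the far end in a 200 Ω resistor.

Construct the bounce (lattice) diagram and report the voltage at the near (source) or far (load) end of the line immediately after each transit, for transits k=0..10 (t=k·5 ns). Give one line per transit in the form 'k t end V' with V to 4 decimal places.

0 0 source 0.7500
1 5 load 1.0909
2 10 source 0.9205
3 15 load 0.8430
4 20 source 0.8817
5 25 load 0.8993
6 30 source 0.8905
7 35 load 0.8865
8 40 source 0.8885
9 45 load 0.8894
10 50 source 0.8890

Γ_L=0.454545, Γ_S=-0.500000; launch V₁=1·75/100=0.750000
k=0 src: V=0.7500
k=1 load: inc=0.750000, refl=0.750000·0.454545=0.3409; V=0.000000+0.750000+0.340909=1.0909
k=2 src: inc=0.340909, refl=0.340909·-0.500000=-0.1705; V=0.750000+0.340909+-0.170455=0.9205
k=3 load: inc=-0.170455, refl=-0.170455·0.454545=-0.0775; V=1.090909+-0.170455+-0.077479=0.8430
k=4 src: inc=-0.077479, refl=-0.077479·-0.500000=0.0387; V=0.920455+-0.077479+0.038740=0.8817
k=5 load: inc=0.038740, refl=0.038740·0.454545=0.0176; V=0.842975+0.038740+0.017609=0.8993
k=6 src: inc=0.017609, refl=0.017609·-0.500000=-0.0088; V=0.881715+0.017609+-0.008804=0.8905
k=7 load: inc=-0.008804, refl=-0.008804·0.454545=-0.0040; V=0.899324+-0.008804+-0.004002=0.8865
k=8 src: inc=-0.004002, refl=-0.004002·-0.500000=0.0020; V=0.890519+-0.004002+0.002001=0.8885
k=9 load: inc=0.002001, refl=0.002001·0.454545=0.0009; V=0.886517+0.002001+0.000910=0.8894
k=10 src: inc=0.000910, refl=0.000910·-0.500000=-0.0005; V=0.888518+0.000910+-0.000455=0.8890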